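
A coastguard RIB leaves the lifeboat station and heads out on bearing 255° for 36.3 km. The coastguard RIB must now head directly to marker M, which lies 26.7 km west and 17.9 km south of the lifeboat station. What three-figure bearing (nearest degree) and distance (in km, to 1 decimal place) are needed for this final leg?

Leg 1 (255°, 36.3 km): east 36.3 sin 255° = -35.06, north 36.3 cos 255° = -9.40
Current position: (-35.06, -9.40). Target: (-26.7, -17.9). Remaining: Δeast = 8.36, Δnorth = -8.50.
Bearing = atan2(8.36, -8.50) mod 360° = 135.48°; distance = √((8.36)² + (-8.50)²) = 11.928 km.

135°, 11.9 km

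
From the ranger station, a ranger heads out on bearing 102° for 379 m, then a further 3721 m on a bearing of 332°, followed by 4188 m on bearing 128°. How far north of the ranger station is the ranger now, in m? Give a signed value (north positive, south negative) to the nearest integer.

628 m

Leg 1 (102°, 379 m): east 379 sin 102° = 370.72, north 379 cos 102° = -78.80
Leg 2 (332°, 3721 m): east 3721 sin 332° = -1746.90, north 3721 cos 332° = 3285.45
Leg 3 (128°, 4188 m): east 4188 sin 128° = 3300.19, north 4188 cos 128° = -2578.39
Net north component: 628.26 m.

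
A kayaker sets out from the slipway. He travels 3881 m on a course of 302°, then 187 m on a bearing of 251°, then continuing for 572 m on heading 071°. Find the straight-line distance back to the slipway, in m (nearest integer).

3651 m

Leg 1 (302°, 3881 m): east 3881 sin 302° = -3291.27, north 3881 cos 302° = 2056.62
Leg 2 (251°, 187 m): east 187 sin 251° = -176.81, north 187 cos 251° = -60.88
Leg 3 (071°, 572 m): east 572 sin 71° = 540.84, north 572 cos 71° = 186.22
Net: -2927.25 east, 2181.96 north. Distance = √((-2927.25)² + (2181.96)²) = 3650.992 m.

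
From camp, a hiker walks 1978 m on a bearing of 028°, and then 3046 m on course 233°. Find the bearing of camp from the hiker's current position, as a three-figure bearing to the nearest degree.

Leg 1 (028°, 1978 m): east 1978 sin 28° = 928.61, north 1978 cos 28° = 1746.47
Leg 2 (233°, 3046 m): east 3046 sin 233° = -2432.64, north 3046 cos 233° = -1833.13
Net displacement: -1504.03 east, -86.66 north. Direction back to start is (1504.03, 86.66): bearing = atan2(1504.03, 86.66) mod 360° = 86.70° ≈ 087°.

087°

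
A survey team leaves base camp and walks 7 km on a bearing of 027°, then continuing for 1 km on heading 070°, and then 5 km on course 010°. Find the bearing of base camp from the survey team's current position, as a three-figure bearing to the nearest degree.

203°

Leg 1 (027°, 7 km): east 7 sin 27° = 3.18, north 7 cos 27° = 6.24
Leg 2 (070°, 1 km): east 1 sin 70° = 0.94, north 1 cos 70° = 0.34
Leg 3 (010°, 5 km): east 5 sin 10° = 0.87, north 5 cos 10° = 4.92
Net displacement: 4.99 east, 11.50 north. Direction back to start is (-4.99, -11.50): bearing = atan2(-4.99, -11.50) mod 360° = 203.43° ≈ 203°.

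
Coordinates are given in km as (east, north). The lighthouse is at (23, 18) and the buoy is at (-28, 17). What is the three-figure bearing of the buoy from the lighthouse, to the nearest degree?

Δeast = -28 − 23 = -51.00; Δnorth = 17 − 18 = -1.00.
Bearing = atan2(Δeast, Δnorth) mod 360° = 268.88° ≈ 269°.

269°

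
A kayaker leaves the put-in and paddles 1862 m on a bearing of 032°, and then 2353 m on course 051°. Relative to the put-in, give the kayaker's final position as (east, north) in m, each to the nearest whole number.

Leg 1 (032°, 1862 m): east 1862 sin 32° = 986.71, north 1862 cos 32° = 1579.07
Leg 2 (051°, 2353 m): east 2353 sin 51° = 1828.62, north 2353 cos 51° = 1480.79
Summing: 2815.33 m east, 3059.86 m north → (2815, 3060).

(2815, 3060)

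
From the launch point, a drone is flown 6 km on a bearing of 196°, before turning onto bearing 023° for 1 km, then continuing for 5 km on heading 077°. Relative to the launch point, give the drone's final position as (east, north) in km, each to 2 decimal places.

(3.61, -3.72)

Leg 1 (196°, 6 km): east 6 sin 196° = -1.65, north 6 cos 196° = -5.77
Leg 2 (023°, 1 km): east 1 sin 23° = 0.39, north 1 cos 23° = 0.92
Leg 3 (077°, 5 km): east 5 sin 77° = 4.87, north 5 cos 77° = 1.12
Summing: 3.61 km east, -3.72 km north → (3.61, -3.72).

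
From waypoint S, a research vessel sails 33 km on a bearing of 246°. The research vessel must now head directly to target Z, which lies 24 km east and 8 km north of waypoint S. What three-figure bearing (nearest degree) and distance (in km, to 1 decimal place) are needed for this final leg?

068°, 58.2 km

Leg 1 (246°, 33 km): east 33 sin 246° = -30.15, north 33 cos 246° = -13.42
Current position: (-30.15, -13.42). Target: (24, 8). Remaining: Δeast = 54.15, Δnorth = 21.42.
Bearing = atan2(54.15, 21.42) mod 360° = 68.41°; distance = √((54.15)² + (21.42)²) = 58.231 km.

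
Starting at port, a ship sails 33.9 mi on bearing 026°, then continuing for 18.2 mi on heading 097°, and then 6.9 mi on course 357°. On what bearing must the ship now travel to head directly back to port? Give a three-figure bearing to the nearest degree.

Leg 1 (026°, 33.9 mi): east 33.9 sin 26° = 14.86, north 33.9 cos 26° = 30.47
Leg 2 (097°, 18.2 mi): east 18.2 sin 97° = 18.06, north 18.2 cos 97° = -2.22
Leg 3 (357°, 6.9 mi): east 6.9 sin 357° = -0.36, north 6.9 cos 357° = 6.89
Net displacement: 32.56 east, 35.14 north. Direction back to start is (-32.56, -35.14): bearing = atan2(-32.56, -35.14) mod 360° = 222.82° ≈ 223°.

223°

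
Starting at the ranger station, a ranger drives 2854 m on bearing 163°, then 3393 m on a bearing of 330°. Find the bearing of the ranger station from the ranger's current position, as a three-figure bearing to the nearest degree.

104°

Leg 1 (163°, 2854 m): east 2854 sin 163° = 834.43, north 2854 cos 163° = -2729.29
Leg 2 (330°, 3393 m): east 3393 sin 330° = -1696.50, north 3393 cos 330° = 2938.42
Net displacement: -862.07 east, 209.13 north. Direction back to start is (862.07, -209.13): bearing = atan2(862.07, -209.13) mod 360° = 103.64° ≈ 104°.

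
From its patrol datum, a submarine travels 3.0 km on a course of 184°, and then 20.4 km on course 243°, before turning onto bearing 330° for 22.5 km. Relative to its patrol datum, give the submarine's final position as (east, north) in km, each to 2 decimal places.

Leg 1 (184°, 3.0 km): east 3.0 sin 184° = -0.21, north 3.0 cos 184° = -2.99
Leg 2 (243°, 20.4 km): east 20.4 sin 243° = -18.18, north 20.4 cos 243° = -9.26
Leg 3 (330°, 22.5 km): east 22.5 sin 330° = -11.25, north 22.5 cos 330° = 19.49
Summing: -29.64 km east, 7.23 km north → (-29.64, 7.23).

(-29.64, 7.23)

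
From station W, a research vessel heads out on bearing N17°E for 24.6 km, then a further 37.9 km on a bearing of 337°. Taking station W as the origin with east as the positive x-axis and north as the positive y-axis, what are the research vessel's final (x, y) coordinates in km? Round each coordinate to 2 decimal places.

Leg 1 (N17°E, 24.6 km): east 24.6 sin 17° = 7.19, north 24.6 cos 17° = 23.53
Leg 2 (337°, 37.9 km): east 37.9 sin 337° = -14.81, north 37.9 cos 337° = 34.89
Summing: -7.62 km east, 58.41 km north → (-7.62, 58.41).

(-7.62, 58.41)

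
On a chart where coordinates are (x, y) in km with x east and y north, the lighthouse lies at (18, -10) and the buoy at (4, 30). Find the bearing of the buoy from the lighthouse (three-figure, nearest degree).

Δeast = 4 − 18 = -14.00; Δnorth = 30 − -10 = 40.00.
Bearing = atan2(Δeast, Δnorth) mod 360° = 340.71° ≈ 341°.

341°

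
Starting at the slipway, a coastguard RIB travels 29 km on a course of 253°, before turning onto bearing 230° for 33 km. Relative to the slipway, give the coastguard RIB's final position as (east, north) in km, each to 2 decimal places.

Leg 1 (253°, 29 km): east 29 sin 253° = -27.73, north 29 cos 253° = -8.48
Leg 2 (230°, 33 km): east 33 sin 230° = -25.28, north 33 cos 230° = -21.21
Summing: -53.01 km east, -29.69 km north → (-53.01, -29.69).

(-53.01, -29.69)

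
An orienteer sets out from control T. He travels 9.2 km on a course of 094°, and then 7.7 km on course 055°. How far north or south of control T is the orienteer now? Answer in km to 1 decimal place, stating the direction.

Leg 1 (094°, 9.2 km): east 9.2 sin 94° = 9.18, north 9.2 cos 94° = -0.64
Leg 2 (055°, 7.7 km): east 7.7 sin 55° = 6.31, north 7.7 cos 55° = 4.42
Net north component: 3.77 km.

3.8 km north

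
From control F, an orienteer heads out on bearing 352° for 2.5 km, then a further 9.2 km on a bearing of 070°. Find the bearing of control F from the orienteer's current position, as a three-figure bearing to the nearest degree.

236°

Leg 1 (352°, 2.5 km): east 2.5 sin 352° = -0.35, north 2.5 cos 352° = 2.48
Leg 2 (070°, 9.2 km): east 9.2 sin 70° = 8.65, north 9.2 cos 70° = 3.15
Net displacement: 8.30 east, 5.62 north. Direction back to start is (-8.30, -5.62): bearing = atan2(-8.30, -5.62) mod 360° = 235.88° ≈ 236°.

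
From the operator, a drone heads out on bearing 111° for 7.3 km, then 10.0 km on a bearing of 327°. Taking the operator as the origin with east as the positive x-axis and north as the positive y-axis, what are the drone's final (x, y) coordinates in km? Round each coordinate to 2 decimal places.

Leg 1 (111°, 7.3 km): east 7.3 sin 111° = 6.82, north 7.3 cos 111° = -2.62
Leg 2 (327°, 10.0 km): east 10.0 sin 327° = -5.45, north 10.0 cos 327° = 8.39
Summing: 1.37 km east, 5.77 km north → (1.37, 5.77).

(1.37, 5.77)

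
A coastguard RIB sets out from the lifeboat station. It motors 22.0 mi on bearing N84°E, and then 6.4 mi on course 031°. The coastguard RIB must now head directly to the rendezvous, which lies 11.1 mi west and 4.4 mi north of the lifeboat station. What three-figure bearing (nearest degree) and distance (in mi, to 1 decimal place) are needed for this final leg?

265°, 36.4 mi

Leg 1 (N84°E, 22.0 mi): east 22.0 sin 84° = 21.88, north 22.0 cos 84° = 2.30
Leg 2 (031°, 6.4 mi): east 6.4 sin 31° = 3.30, north 6.4 cos 31° = 5.49
Current position: (25.18, 7.79). Target: (-11.1, 4.4). Remaining: Δeast = -36.28, Δnorth = -3.39.
Bearing = atan2(-36.28, -3.39) mod 360° = 264.67°; distance = √((-36.28)² + (-3.39)²) = 36.433 mi.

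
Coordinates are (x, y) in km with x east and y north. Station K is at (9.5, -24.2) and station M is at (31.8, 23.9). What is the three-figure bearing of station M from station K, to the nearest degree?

025°

Δeast = 31.8 − 9.5 = 22.30; Δnorth = 23.9 − -24.2 = 48.10.
Bearing = atan2(Δeast, Δnorth) mod 360° = 24.87° ≈ 025°.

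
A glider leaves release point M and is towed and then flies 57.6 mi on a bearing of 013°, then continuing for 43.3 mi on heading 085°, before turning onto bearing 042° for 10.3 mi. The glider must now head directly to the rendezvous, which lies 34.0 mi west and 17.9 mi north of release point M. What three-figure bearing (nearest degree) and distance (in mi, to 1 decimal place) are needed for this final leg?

Leg 1 (013°, 57.6 mi): east 57.6 sin 13° = 12.96, north 57.6 cos 13° = 56.12
Leg 2 (085°, 43.3 mi): east 43.3 sin 85° = 43.14, north 43.3 cos 85° = 3.77
Leg 3 (042°, 10.3 mi): east 10.3 sin 42° = 6.89, north 10.3 cos 42° = 7.65
Current position: (62.98, 67.55). Target: (-34.0, 17.9). Remaining: Δeast = -96.98, Δnorth = -49.65.
Bearing = atan2(-96.98, -49.65) mod 360° = 242.89°; distance = √((-96.98)² + (-49.65)²) = 108.956 mi.

243°, 109.0 mi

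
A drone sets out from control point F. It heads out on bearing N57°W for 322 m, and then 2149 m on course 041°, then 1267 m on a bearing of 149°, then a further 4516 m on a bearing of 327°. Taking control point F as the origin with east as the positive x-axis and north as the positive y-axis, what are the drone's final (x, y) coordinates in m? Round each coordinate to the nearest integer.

Leg 1 (N57°W, 322 m): east 322 sin 303° = -270.05, north 322 cos 303° = 175.37
Leg 2 (041°, 2149 m): east 2149 sin 41° = 1409.87, north 2149 cos 41° = 1621.87
Leg 3 (149°, 1267 m): east 1267 sin 149° = 652.55, north 1267 cos 149° = -1086.03
Leg 4 (327°, 4516 m): east 4516 sin 327° = -2459.59, north 4516 cos 327° = 3787.44
Summing: -667.22 m east, 4498.65 m north → (-667, 4499).

(-667, 4499)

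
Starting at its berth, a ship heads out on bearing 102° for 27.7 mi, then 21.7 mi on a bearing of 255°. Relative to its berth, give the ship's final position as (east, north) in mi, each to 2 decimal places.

Leg 1 (102°, 27.7 mi): east 27.7 sin 102° = 27.09, north 27.7 cos 102° = -5.76
Leg 2 (255°, 21.7 mi): east 21.7 sin 255° = -20.96, north 21.7 cos 255° = -5.62
Summing: 6.13 mi east, -11.38 mi north → (6.13, -11.38).

(6.13, -11.38)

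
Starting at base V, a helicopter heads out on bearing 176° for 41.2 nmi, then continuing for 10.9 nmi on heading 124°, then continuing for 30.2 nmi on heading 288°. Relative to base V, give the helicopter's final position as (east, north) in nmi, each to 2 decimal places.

(-16.81, -37.86)

Leg 1 (176°, 41.2 nmi): east 41.2 sin 176° = 2.87, north 41.2 cos 176° = -41.10
Leg 2 (124°, 10.9 nmi): east 10.9 sin 124° = 9.04, north 10.9 cos 124° = -6.10
Leg 3 (288°, 30.2 nmi): east 30.2 sin 288° = -28.72, north 30.2 cos 288° = 9.33
Summing: -16.81 nmi east, -37.86 nmi north → (-16.81, -37.86).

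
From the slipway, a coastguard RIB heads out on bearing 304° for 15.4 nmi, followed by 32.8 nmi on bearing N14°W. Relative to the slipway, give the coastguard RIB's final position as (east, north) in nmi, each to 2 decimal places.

(-20.70, 40.44)

Leg 1 (304°, 15.4 nmi): east 15.4 sin 304° = -12.77, north 15.4 cos 304° = 8.61
Leg 2 (N14°W, 32.8 nmi): east 32.8 sin 346° = -7.94, north 32.8 cos 346° = 31.83
Summing: -20.70 nmi east, 40.44 nmi north → (-20.70, 40.44).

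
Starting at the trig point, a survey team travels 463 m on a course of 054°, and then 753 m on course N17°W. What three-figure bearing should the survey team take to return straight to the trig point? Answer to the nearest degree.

Leg 1 (054°, 463 m): east 463 sin 54° = 374.57, north 463 cos 54° = 272.14
Leg 2 (N17°W, 753 m): east 753 sin 343° = -220.16, north 753 cos 343° = 720.10
Net displacement: 154.42 east, 992.24 north. Direction back to start is (-154.42, -992.24): bearing = atan2(-154.42, -992.24) mod 360° = 188.85° ≈ 189°.

189°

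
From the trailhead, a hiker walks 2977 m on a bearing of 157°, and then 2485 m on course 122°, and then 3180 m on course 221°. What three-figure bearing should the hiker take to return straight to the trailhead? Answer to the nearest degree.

350°

Leg 1 (157°, 2977 m): east 2977 sin 157° = 1163.21, north 2977 cos 157° = -2740.34
Leg 2 (122°, 2485 m): east 2485 sin 122° = 2107.40, north 2485 cos 122° = -1316.85
Leg 3 (221°, 3180 m): east 3180 sin 221° = -2086.27, north 3180 cos 221° = -2399.98
Net displacement: 1184.34 east, -6457.17 north. Direction back to start is (-1184.34, 6457.17): bearing = atan2(-1184.34, 6457.17) mod 360° = 349.61° ≈ 350°.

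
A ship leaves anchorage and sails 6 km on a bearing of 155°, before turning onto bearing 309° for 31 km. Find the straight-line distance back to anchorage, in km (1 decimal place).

25.7 km

Leg 1 (155°, 6 km): east 6 sin 155° = 2.54, north 6 cos 155° = -5.44
Leg 2 (309°, 31 km): east 31 sin 309° = -24.09, north 31 cos 309° = 19.51
Net: -21.56 east, 14.07 north. Distance = √((-21.56)² + (14.07)²) = 25.742 km.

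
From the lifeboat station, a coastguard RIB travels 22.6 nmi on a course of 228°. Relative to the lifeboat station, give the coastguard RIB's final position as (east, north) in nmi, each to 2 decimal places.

(-16.80, -15.12)

Leg 1 (228°, 22.6 nmi): east 22.6 sin 228° = -16.80, north 22.6 cos 228° = -15.12
Summing: -16.80 nmi east, -15.12 nmi north → (-16.80, -15.12).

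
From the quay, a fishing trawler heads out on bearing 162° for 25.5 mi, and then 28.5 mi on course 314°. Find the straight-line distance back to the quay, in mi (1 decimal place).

13.4 mi

Leg 1 (162°, 25.5 mi): east 25.5 sin 162° = 7.88, north 25.5 cos 162° = -24.25
Leg 2 (314°, 28.5 mi): east 28.5 sin 314° = -20.50, north 28.5 cos 314° = 19.80
Net: -12.62 east, -4.45 north. Distance = √((-12.62)² + (-4.45)²) = 13.384 mi.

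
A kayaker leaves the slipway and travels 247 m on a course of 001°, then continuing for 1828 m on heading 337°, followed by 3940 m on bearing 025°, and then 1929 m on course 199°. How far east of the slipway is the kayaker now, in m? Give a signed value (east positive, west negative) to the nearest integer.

Leg 1 (001°, 247 m): east 247 sin 1° = 4.31, north 247 cos 1° = 246.96
Leg 2 (337°, 1828 m): east 1828 sin 337° = -714.26, north 1828 cos 337° = 1682.68
Leg 3 (025°, 3940 m): east 3940 sin 25° = 1665.12, north 3940 cos 25° = 3570.85
Leg 4 (199°, 1929 m): east 1929 sin 199° = -628.02, north 1929 cos 199° = -1823.91
Net east component: 327.15 m.

327 m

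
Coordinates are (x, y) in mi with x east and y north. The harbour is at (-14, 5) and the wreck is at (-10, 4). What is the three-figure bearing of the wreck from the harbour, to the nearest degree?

Δeast = -10 − -14 = 4.00; Δnorth = 4 − 5 = -1.00.
Bearing = atan2(Δeast, Δnorth) mod 360° = 104.04° ≈ 104°.

104°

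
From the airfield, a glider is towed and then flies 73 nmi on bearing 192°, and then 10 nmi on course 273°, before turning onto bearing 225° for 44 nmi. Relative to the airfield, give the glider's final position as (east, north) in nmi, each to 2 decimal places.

(-56.28, -101.99)

Leg 1 (192°, 73 nmi): east 73 sin 192° = -15.18, north 73 cos 192° = -71.40
Leg 2 (273°, 10 nmi): east 10 sin 273° = -9.99, north 10 cos 273° = 0.52
Leg 3 (225°, 44 nmi): east 44 sin 225° = -31.11, north 44 cos 225° = -31.11
Summing: -56.28 nmi east, -101.99 nmi north → (-56.28, -101.99).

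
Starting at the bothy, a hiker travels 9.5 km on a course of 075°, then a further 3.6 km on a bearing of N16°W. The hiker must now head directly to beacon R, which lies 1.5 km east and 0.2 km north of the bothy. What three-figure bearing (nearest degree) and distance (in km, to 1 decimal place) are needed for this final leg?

229°, 8.8 km

Leg 1 (075°, 9.5 km): east 9.5 sin 75° = 9.18, north 9.5 cos 75° = 2.46
Leg 2 (N16°W, 3.6 km): east 3.6 sin 344° = -0.99, north 3.6 cos 344° = 3.46
Current position: (8.18, 5.92). Target: (1.5, 0.2). Remaining: Δeast = -6.68, Δnorth = -5.72.
Bearing = atan2(-6.68, -5.72) mod 360° = 229.45°; distance = √((-6.68)² + (-5.72)²) = 8.797 km.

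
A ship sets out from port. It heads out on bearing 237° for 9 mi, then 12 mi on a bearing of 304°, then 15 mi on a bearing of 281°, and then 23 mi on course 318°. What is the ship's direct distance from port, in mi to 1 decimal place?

Leg 1 (237°, 9 mi): east 9 sin 237° = -7.55, north 9 cos 237° = -4.90
Leg 2 (304°, 12 mi): east 12 sin 304° = -9.95, north 12 cos 304° = 6.71
Leg 3 (281°, 15 mi): east 15 sin 281° = -14.72, north 15 cos 281° = 2.86
Leg 4 (318°, 23 mi): east 23 sin 318° = -15.39, north 23 cos 318° = 17.09
Net: -47.61 east, 21.76 north. Distance = √((-47.61)² + (21.76)²) = 52.349 mi.

52.3 mi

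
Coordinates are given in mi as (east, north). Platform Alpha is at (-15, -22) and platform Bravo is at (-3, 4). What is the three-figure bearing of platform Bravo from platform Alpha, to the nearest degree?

025°

Δeast = -3 − -15 = 12.00; Δnorth = 4 − -22 = 26.00.
Bearing = atan2(Δeast, Δnorth) mod 360° = 24.78° ≈ 025°.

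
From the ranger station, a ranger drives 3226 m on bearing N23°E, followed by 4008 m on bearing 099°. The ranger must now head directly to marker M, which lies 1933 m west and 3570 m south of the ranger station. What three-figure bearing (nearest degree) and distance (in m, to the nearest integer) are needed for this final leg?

Leg 1 (N23°E, 3226 m): east 3226 sin 23° = 1260.50, north 3226 cos 23° = 2969.55
Leg 2 (099°, 4008 m): east 4008 sin 99° = 3958.65, north 4008 cos 99° = -626.99
Current position: (5219.15, 2342.56). Target: (-1933, -3570). Remaining: Δeast = -7152.15, Δnorth = -5912.56.
Bearing = atan2(-7152.15, -5912.56) mod 360° = 230.42°; distance = √((-7152.15)² + (-5912.56)²) = 9279.637 m.

230°, 9280 m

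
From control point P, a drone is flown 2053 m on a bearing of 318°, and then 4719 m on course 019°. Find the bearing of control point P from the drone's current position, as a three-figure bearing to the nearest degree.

Leg 1 (318°, 2053 m): east 2053 sin 318° = -1373.73, north 2053 cos 318° = 1525.68
Leg 2 (019°, 4719 m): east 4719 sin 19° = 1536.36, north 4719 cos 19° = 4461.90
Net displacement: 162.63 east, 5987.58 north. Direction back to start is (-162.63, -5987.58): bearing = atan2(-162.63, -5987.58) mod 360° = 181.56° ≈ 182°.

182°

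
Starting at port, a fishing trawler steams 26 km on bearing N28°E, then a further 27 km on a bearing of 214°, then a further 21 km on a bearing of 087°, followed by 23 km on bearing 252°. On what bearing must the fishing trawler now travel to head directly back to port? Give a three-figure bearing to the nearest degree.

Leg 1 (N28°E, 26 km): east 26 sin 28° = 12.21, north 26 cos 28° = 22.96
Leg 2 (214°, 27 km): east 27 sin 214° = -15.10, north 27 cos 214° = -22.38
Leg 3 (087°, 21 km): east 21 sin 87° = 20.97, north 21 cos 87° = 1.10
Leg 4 (252°, 23 km): east 23 sin 252° = -21.87, north 23 cos 252° = -7.11
Net displacement: -3.80 east, -5.44 north. Direction back to start is (3.80, 5.44): bearing = atan2(3.80, 5.44) mod 360° = 34.92° ≈ 035°.

035°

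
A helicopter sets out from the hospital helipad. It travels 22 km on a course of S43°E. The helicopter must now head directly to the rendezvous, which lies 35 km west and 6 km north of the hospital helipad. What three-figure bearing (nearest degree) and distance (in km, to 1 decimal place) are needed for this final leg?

Leg 1 (S43°E, 22 km): east 22 sin 137° = 15.00, north 22 cos 137° = -16.09
Current position: (15.00, -16.09). Target: (-35, 6). Remaining: Δeast = -50.00, Δnorth = 22.09.
Bearing = atan2(-50.00, 22.09) mod 360° = 293.83°; distance = √((-50.00)² + (22.09)²) = 54.666 km.

294°, 54.7 km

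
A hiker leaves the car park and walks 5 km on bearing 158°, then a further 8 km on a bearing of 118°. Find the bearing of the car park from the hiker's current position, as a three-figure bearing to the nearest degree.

313°

Leg 1 (158°, 5 km): east 5 sin 158° = 1.87, north 5 cos 158° = -4.64
Leg 2 (118°, 8 km): east 8 sin 118° = 7.06, north 8 cos 118° = -3.76
Net displacement: 8.94 east, -8.39 north. Direction back to start is (-8.94, 8.39): bearing = atan2(-8.94, 8.39) mod 360° = 313.20° ≈ 313°.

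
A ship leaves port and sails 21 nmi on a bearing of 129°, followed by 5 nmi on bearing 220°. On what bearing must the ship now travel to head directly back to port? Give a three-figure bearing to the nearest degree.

322°

Leg 1 (129°, 21 nmi): east 21 sin 129° = 16.32, north 21 cos 129° = -13.22
Leg 2 (220°, 5 nmi): east 5 sin 220° = -3.21, north 5 cos 220° = -3.83
Net displacement: 13.11 east, -17.05 north. Direction back to start is (-13.11, 17.05): bearing = atan2(-13.11, 17.05) mod 360° = 322.44° ≈ 322°.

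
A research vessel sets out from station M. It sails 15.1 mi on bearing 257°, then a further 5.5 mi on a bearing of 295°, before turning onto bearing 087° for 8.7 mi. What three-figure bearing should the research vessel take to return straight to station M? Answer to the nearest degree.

Leg 1 (257°, 15.1 mi): east 15.1 sin 257° = -14.71, north 15.1 cos 257° = -3.40
Leg 2 (295°, 5.5 mi): east 5.5 sin 295° = -4.98, north 5.5 cos 295° = 2.32
Leg 3 (087°, 8.7 mi): east 8.7 sin 87° = 8.69, north 8.7 cos 87° = 0.46
Net displacement: -11.01 east, -0.62 north. Direction back to start is (11.01, 0.62): bearing = atan2(11.01, 0.62) mod 360° = 86.79° ≈ 087°.

087°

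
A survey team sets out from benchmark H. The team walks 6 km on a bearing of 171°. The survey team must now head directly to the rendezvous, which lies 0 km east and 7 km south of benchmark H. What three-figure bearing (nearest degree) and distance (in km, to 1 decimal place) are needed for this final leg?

221°, 1.4 km

Leg 1 (171°, 6 km): east 6 sin 171° = 0.94, north 6 cos 171° = -5.93
Current position: (0.94, -5.93). Target: (0, -7). Remaining: Δeast = -0.94, Δnorth = -1.07.
Bearing = atan2(-0.94, -1.07) mod 360° = 221.15°; distance = √((-0.94)² + (-1.07)²) = 1.426 km.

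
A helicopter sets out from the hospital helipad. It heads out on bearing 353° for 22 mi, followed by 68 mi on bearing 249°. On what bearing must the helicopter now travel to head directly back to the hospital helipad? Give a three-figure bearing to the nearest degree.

Leg 1 (353°, 22 mi): east 22 sin 353° = -2.68, north 22 cos 353° = 21.84
Leg 2 (249°, 68 mi): east 68 sin 249° = -63.48, north 68 cos 249° = -24.37
Net displacement: -66.16 east, -2.53 north. Direction back to start is (66.16, 2.53): bearing = atan2(66.16, 2.53) mod 360° = 87.81° ≈ 088°.

088°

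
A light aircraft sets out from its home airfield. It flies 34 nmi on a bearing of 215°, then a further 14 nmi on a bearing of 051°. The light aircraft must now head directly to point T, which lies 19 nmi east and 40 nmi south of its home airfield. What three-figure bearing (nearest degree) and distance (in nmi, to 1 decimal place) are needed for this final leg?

Leg 1 (215°, 34 nmi): east 34 sin 215° = -19.50, north 34 cos 215° = -27.85
Leg 2 (051°, 14 nmi): east 14 sin 51° = 10.88, north 14 cos 51° = 8.81
Current position: (-8.62, -19.04). Target: (19, -40). Remaining: Δeast = 27.62, Δnorth = -20.96.
Bearing = atan2(27.62, -20.96) mod 360° = 127.19°; distance = √((27.62)² + (-20.96)²) = 34.673 nmi.

127°, 34.7 nmi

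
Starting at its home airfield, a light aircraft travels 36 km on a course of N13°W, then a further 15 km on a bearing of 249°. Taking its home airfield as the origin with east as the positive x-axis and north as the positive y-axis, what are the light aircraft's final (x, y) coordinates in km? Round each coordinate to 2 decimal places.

(-22.10, 29.70)

Leg 1 (N13°W, 36 km): east 36 sin 347° = -8.10, north 36 cos 347° = 35.08
Leg 2 (249°, 15 km): east 15 sin 249° = -14.00, north 15 cos 249° = -5.38
Summing: -22.10 km east, 29.70 km north → (-22.10, 29.70).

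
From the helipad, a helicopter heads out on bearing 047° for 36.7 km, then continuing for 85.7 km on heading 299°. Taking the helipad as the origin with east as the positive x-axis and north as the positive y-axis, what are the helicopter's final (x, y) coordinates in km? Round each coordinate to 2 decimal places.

(-48.11, 66.58)

Leg 1 (047°, 36.7 km): east 36.7 sin 47° = 26.84, north 36.7 cos 47° = 25.03
Leg 2 (299°, 85.7 km): east 85.7 sin 299° = -74.95, north 85.7 cos 299° = 41.55
Summing: -48.11 km east, 66.58 km north → (-48.11, 66.58).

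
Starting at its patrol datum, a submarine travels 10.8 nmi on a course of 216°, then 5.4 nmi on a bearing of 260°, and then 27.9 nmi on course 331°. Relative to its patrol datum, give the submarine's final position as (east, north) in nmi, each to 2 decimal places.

Leg 1 (216°, 10.8 nmi): east 10.8 sin 216° = -6.35, north 10.8 cos 216° = -8.74
Leg 2 (260°, 5.4 nmi): east 5.4 sin 260° = -5.32, north 5.4 cos 260° = -0.94
Leg 3 (331°, 27.9 nmi): east 27.9 sin 331° = -13.53, north 27.9 cos 331° = 24.40
Summing: -25.19 nmi east, 14.73 nmi north → (-25.19, 14.73).

(-25.19, 14.73)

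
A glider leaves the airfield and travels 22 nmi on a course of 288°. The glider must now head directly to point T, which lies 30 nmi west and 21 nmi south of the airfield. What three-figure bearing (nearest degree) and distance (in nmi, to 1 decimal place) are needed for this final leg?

Leg 1 (288°, 22 nmi): east 22 sin 288° = -20.92, north 22 cos 288° = 6.80
Current position: (-20.92, 6.80). Target: (-30, -21). Remaining: Δeast = -9.08, Δnorth = -27.80.
Bearing = atan2(-9.08, -27.80) mod 360° = 198.08°; distance = √((-9.08)² + (-27.80)²) = 29.243 nmi.

198°, 29.2 nmi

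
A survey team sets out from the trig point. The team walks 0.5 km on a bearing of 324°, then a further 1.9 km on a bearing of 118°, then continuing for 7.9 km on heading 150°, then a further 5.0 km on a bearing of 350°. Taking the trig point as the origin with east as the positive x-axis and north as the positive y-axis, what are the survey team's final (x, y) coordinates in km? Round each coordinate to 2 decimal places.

Leg 1 (324°, 0.5 km): east 0.5 sin 324° = -0.29, north 0.5 cos 324° = 0.40
Leg 2 (118°, 1.9 km): east 1.9 sin 118° = 1.68, north 1.9 cos 118° = -0.89
Leg 3 (150°, 7.9 km): east 7.9 sin 150° = 3.95, north 7.9 cos 150° = -6.84
Leg 4 (350°, 5.0 km): east 5.0 sin 350° = -0.87, north 5.0 cos 350° = 4.92
Summing: 4.47 km east, -2.41 km north → (4.47, -2.41).

(4.47, -2.41)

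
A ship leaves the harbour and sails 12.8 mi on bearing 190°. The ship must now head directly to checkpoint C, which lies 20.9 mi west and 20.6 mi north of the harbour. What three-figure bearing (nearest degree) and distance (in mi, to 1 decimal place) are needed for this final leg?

331°, 38.1 mi

Leg 1 (190°, 12.8 mi): east 12.8 sin 190° = -2.22, north 12.8 cos 190° = -12.61
Current position: (-2.22, -12.61). Target: (-20.9, 20.6). Remaining: Δeast = -18.68, Δnorth = 33.21.
Bearing = atan2(-18.68, 33.21) mod 360° = 330.64°; distance = √((-18.68)² + (33.21)²) = 38.098 mi.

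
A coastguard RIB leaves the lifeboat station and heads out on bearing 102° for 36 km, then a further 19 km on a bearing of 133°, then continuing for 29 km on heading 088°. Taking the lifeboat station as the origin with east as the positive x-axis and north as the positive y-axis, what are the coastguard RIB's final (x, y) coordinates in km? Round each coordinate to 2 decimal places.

Leg 1 (102°, 36 km): east 36 sin 102° = 35.21, north 36 cos 102° = -7.48
Leg 2 (133°, 19 km): east 19 sin 133° = 13.90, north 19 cos 133° = -12.96
Leg 3 (088°, 29 km): east 29 sin 88° = 28.98, north 29 cos 88° = 1.01
Summing: 78.09 km east, -19.43 km north → (78.09, -19.43).

(78.09, -19.43)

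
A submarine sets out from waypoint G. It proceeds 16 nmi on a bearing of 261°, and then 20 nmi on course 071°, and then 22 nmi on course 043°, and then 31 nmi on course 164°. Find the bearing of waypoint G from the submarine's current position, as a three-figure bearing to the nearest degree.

290°

Leg 1 (261°, 16 nmi): east 16 sin 261° = -15.80, north 16 cos 261° = -2.50
Leg 2 (071°, 20 nmi): east 20 sin 71° = 18.91, north 20 cos 71° = 6.51
Leg 3 (043°, 22 nmi): east 22 sin 43° = 15.00, north 22 cos 43° = 16.09
Leg 4 (164°, 31 nmi): east 31 sin 164° = 8.54, north 31 cos 164° = -29.80
Net displacement: 26.66 east, -9.70 north. Direction back to start is (-26.66, 9.70): bearing = atan2(-26.66, 9.70) mod 360° = 290.00° ≈ 290°.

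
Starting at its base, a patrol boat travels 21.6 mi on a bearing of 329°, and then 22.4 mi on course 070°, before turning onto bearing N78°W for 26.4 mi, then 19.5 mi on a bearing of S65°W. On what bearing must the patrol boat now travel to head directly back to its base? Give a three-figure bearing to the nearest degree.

125°

Leg 1 (329°, 21.6 mi): east 21.6 sin 329° = -11.12, north 21.6 cos 329° = 18.51
Leg 2 (070°, 22.4 mi): east 22.4 sin 70° = 21.05, north 22.4 cos 70° = 7.66
Leg 3 (N78°W, 26.4 mi): east 26.4 sin 282° = -25.82, north 26.4 cos 282° = 5.49
Leg 4 (S65°W, 19.5 mi): east 19.5 sin 245° = -17.67, north 19.5 cos 245° = -8.24
Net displacement: -33.57 east, 23.42 north. Direction back to start is (33.57, -23.42): bearing = atan2(33.57, -23.42) mod 360° = 124.90° ≈ 125°.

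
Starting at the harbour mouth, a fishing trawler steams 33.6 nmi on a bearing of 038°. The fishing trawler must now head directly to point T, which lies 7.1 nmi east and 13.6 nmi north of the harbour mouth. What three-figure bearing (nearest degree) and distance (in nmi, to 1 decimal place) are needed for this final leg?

Leg 1 (038°, 33.6 nmi): east 33.6 sin 38° = 20.69, north 33.6 cos 38° = 26.48
Current position: (20.69, 26.48). Target: (7.1, 13.6). Remaining: Δeast = -13.59, Δnorth = -12.88.
Bearing = atan2(-13.59, -12.88) mod 360° = 226.53°; distance = √((-13.59)² + (-12.88)²) = 18.719 nmi.

227°, 18.7 nmi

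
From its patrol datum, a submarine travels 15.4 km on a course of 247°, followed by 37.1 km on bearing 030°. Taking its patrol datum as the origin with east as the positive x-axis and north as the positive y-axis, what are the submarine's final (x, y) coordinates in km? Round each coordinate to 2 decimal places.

Leg 1 (247°, 15.4 km): east 15.4 sin 247° = -14.18, north 15.4 cos 247° = -6.02
Leg 2 (030°, 37.1 km): east 37.1 sin 30° = 18.55, north 37.1 cos 30° = 32.13
Summing: 4.37 km east, 26.11 km north → (4.37, 26.11).

(4.37, 26.11)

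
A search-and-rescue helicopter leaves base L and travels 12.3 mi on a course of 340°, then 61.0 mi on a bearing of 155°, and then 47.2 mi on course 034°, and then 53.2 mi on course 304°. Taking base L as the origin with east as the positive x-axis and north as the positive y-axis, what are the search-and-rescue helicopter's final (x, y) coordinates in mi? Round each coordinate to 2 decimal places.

(3.86, 25.15)

Leg 1 (340°, 12.3 mi): east 12.3 sin 340° = -4.21, north 12.3 cos 340° = 11.56
Leg 2 (155°, 61.0 mi): east 61.0 sin 155° = 25.78, north 61.0 cos 155° = -55.28
Leg 3 (034°, 47.2 mi): east 47.2 sin 34° = 26.39, north 47.2 cos 34° = 39.13
Leg 4 (304°, 53.2 mi): east 53.2 sin 304° = -44.10, north 53.2 cos 304° = 29.75
Summing: 3.86 mi east, 25.15 mi north → (3.86, 25.15).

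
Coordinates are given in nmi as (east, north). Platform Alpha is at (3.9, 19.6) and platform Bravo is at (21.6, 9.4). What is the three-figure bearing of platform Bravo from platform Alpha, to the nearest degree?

120°

Δeast = 21.6 − 3.9 = 17.70; Δnorth = 9.4 − 19.6 = -10.20.
Bearing = atan2(Δeast, Δnorth) mod 360° = 119.95° ≈ 120°.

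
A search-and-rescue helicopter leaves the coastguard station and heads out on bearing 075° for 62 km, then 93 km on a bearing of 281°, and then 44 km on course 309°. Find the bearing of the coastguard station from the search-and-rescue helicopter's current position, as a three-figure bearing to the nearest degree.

Leg 1 (075°, 62 km): east 62 sin 75° = 59.89, north 62 cos 75° = 16.05
Leg 2 (281°, 93 km): east 93 sin 281° = -91.29, north 93 cos 281° = 17.75
Leg 3 (309°, 44 km): east 44 sin 309° = -34.19, north 44 cos 309° = 27.69
Net displacement: -65.60 east, 61.48 north. Direction back to start is (65.60, -61.48): bearing = atan2(65.60, -61.48) mod 360° = 133.14° ≈ 133°.

133°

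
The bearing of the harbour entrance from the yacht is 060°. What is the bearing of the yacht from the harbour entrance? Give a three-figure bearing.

240°

Back-bearing = 060° + 180° = 240°.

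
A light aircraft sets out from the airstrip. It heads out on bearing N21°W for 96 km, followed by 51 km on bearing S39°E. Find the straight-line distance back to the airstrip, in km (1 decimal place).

Leg 1 (N21°W, 96 km): east 96 sin 339° = -34.40, north 96 cos 339° = 89.62
Leg 2 (S39°E, 51 km): east 51 sin 141° = 32.10, north 51 cos 141° = -39.63
Net: -2.31 east, 49.99 north. Distance = √((-2.31)² + (49.99)²) = 50.043 km.

50.0 km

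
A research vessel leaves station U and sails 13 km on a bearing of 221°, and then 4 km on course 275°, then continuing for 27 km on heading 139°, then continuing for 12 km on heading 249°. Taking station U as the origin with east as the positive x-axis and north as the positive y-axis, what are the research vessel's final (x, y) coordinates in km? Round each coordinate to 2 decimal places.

(-6.00, -34.14)

Leg 1 (221°, 13 km): east 13 sin 221° = -8.53, north 13 cos 221° = -9.81
Leg 2 (275°, 4 km): east 4 sin 275° = -3.98, north 4 cos 275° = 0.35
Leg 3 (139°, 27 km): east 27 sin 139° = 17.71, north 27 cos 139° = -20.38
Leg 4 (249°, 12 km): east 12 sin 249° = -11.20, north 12 cos 249° = -4.30
Summing: -6.00 km east, -34.14 km north → (-6.00, -34.14).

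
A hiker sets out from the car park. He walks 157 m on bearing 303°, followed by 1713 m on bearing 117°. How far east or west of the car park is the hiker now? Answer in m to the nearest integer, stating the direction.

Leg 1 (303°, 157 m): east 157 sin 303° = -131.67, north 157 cos 303° = 85.51
Leg 2 (117°, 1713 m): east 1713 sin 117° = 1526.29, north 1713 cos 117° = -777.69
Net east component: 1394.62 m.

1395 m east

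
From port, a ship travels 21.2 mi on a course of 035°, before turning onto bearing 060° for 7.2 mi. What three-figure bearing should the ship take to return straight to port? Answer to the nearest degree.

221°

Leg 1 (035°, 21.2 mi): east 21.2 sin 35° = 12.16, north 21.2 cos 35° = 17.37
Leg 2 (060°, 7.2 mi): east 7.2 sin 60° = 6.24, north 7.2 cos 60° = 3.60
Net displacement: 18.40 east, 20.97 north. Direction back to start is (-18.40, -20.97): bearing = atan2(-18.40, -20.97) mod 360° = 221.26° ≈ 221°.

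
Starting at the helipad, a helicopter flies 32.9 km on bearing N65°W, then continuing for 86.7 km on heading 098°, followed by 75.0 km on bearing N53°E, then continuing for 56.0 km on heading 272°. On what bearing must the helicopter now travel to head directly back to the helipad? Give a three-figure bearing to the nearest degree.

231°

Leg 1 (N65°W, 32.9 km): east 32.9 sin 295° = -29.82, north 32.9 cos 295° = 13.90
Leg 2 (098°, 86.7 km): east 86.7 sin 98° = 85.86, north 86.7 cos 98° = -12.07
Leg 3 (N53°E, 75.0 km): east 75.0 sin 53° = 59.90, north 75.0 cos 53° = 45.14
Leg 4 (272°, 56.0 km): east 56.0 sin 272° = -55.97, north 56.0 cos 272° = 1.95
Net displacement: 59.97 east, 48.93 north. Direction back to start is (-59.97, -48.93): bearing = atan2(-59.97, -48.93) mod 360° = 230.79° ≈ 231°.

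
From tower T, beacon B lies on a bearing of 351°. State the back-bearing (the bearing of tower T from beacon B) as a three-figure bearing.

171°

Back-bearing = 351° − 180° = 171°.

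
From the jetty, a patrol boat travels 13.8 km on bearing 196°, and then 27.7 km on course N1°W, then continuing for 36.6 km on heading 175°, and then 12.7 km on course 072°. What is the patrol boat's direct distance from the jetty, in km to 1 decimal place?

Leg 1 (196°, 13.8 km): east 13.8 sin 196° = -3.80, north 13.8 cos 196° = -13.27
Leg 2 (N1°W, 27.7 km): east 27.7 sin 359° = -0.48, north 27.7 cos 359° = 27.70
Leg 3 (175°, 36.6 km): east 36.6 sin 175° = 3.19, north 36.6 cos 175° = -36.46
Leg 4 (072°, 12.7 km): east 12.7 sin 72° = 12.08, north 12.7 cos 72° = 3.92
Net: 10.98 east, -18.11 north. Distance = √((10.98)² + (-18.11)²) = 21.176 km.

21.2 km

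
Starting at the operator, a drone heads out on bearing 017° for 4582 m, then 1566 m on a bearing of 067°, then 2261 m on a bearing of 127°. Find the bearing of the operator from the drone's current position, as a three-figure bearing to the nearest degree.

232°

Leg 1 (017°, 4582 m): east 4582 sin 17° = 1339.65, north 4582 cos 17° = 4381.79
Leg 2 (067°, 1566 m): east 1566 sin 67° = 1441.51, north 1566 cos 67° = 611.88
Leg 3 (127°, 2261 m): east 2261 sin 127° = 1805.71, north 2261 cos 127° = -1360.70
Net displacement: 4586.87 east, 3632.97 north. Direction back to start is (-4586.87, -3632.97): bearing = atan2(-4586.87, -3632.97) mod 360° = 231.62° ≈ 232°.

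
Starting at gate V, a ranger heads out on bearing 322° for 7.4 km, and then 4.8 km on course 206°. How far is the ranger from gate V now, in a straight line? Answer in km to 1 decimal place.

6.8 km

Leg 1 (322°, 7.4 km): east 7.4 sin 322° = -4.56, north 7.4 cos 322° = 5.83
Leg 2 (206°, 4.8 km): east 4.8 sin 206° = -2.10, north 4.8 cos 206° = -4.31
Net: -6.66 east, 1.52 north. Distance = √((-6.66)² + (1.52)²) = 6.831 km.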